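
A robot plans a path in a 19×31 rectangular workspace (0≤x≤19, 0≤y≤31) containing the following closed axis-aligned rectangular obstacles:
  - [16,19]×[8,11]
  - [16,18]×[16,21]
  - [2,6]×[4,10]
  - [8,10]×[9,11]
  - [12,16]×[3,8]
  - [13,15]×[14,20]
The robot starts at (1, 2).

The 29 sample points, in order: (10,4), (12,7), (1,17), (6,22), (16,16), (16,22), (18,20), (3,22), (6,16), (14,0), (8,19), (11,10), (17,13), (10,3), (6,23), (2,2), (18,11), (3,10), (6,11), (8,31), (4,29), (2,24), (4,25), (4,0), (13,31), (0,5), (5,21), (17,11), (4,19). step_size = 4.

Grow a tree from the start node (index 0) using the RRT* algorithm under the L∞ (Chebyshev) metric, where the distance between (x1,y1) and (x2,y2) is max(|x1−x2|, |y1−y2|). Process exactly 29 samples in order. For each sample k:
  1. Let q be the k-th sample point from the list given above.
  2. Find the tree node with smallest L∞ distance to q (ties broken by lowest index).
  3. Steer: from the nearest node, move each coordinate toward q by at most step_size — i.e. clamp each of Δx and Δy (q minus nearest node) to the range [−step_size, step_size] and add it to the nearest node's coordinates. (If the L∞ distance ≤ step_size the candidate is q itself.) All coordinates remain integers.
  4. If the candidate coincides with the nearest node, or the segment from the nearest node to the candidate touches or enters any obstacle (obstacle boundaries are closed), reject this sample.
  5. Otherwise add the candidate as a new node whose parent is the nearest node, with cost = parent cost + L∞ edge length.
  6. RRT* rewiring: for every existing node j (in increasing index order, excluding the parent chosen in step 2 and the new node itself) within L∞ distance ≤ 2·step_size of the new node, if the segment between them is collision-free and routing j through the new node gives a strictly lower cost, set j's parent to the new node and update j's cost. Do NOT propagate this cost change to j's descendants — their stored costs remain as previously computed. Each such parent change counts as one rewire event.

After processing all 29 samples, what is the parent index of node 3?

Parent of node 3: 2

1. q=(10,4) nearest=0 d=9 new=(5,4) → blocked by [2,6]×[4,10], reject
2. q=(12,7) nearest=0 d=11 new=(5,6) → blocked by [2,6]×[4,10], reject
3. q=(1,17) nearest=0 d=15 new=(1,6) → add node 1 parent=0 cost=4
4. q=(6,22) nearest=1 d=16 new=(5,10) → blocked by [2,6]×[4,10], reject
5. q=(16,16) nearest=0 d=15 new=(5,6) → blocked by [2,6]×[4,10], reject
6. q=(16,22) nearest=1 d=16 new=(5,10) → blocked by [2,6]×[4,10], reject
7. q=(18,20) nearest=1 d=17 new=(5,10) → blocked by [2,6]×[4,10], reject
8. q=(3,22) nearest=1 d=16 new=(3,10) → blocked by [2,6]×[4,10], reject
9. q=(6,16) nearest=1 d=10 new=(5,10) → blocked by [2,6]×[4,10], reject
10. q=(14,0) nearest=0 d=13 new=(5,0) → add node 2 parent=0 cost=4
11. q=(8,19) nearest=1 d=13 new=(5,10) → blocked by [2,6]×[4,10], reject
12. q=(11,10) nearest=0 d=10 new=(5,6) → blocked by [2,6]×[4,10], reject
13. q=(17,13) nearest=2 d=13 new=(9,4) → add node 3 parent=2 cost=8
14. q=(10,3) nearest=3 d=1 new=(10,3) → add node 4 parent=3 cost=9
15. q=(6,23) nearest=1 d=17 new=(5,10) → blocked by [2,6]×[4,10], reject
16. q=(2,2) nearest=0 d=1 new=(2,2) → add node 5 parent=0 cost=1
17. q=(18,11) nearest=4 d=8 new=(14,7) → blocked by [12,16]×[3,8], reject
18. q=(3,10) nearest=1 d=4 new=(3,10) → blocked by [2,6]×[4,10], reject
19. q=(6,11) nearest=1 d=5 new=(5,10) → blocked by [2,6]×[4,10], reject
20. q=(8,31) nearest=1 d=25 new=(5,10) → blocked by [2,6]×[4,10], reject
21. q=(4,29) nearest=1 d=23 new=(4,10) → blocked by [2,6]×[4,10], reject
22. q=(2,24) nearest=1 d=18 new=(2,10) → blocked by [2,6]×[4,10], reject
23. q=(4,25) nearest=1 d=19 new=(4,10) → blocked by [2,6]×[4,10], reject
24. q=(4,0) nearest=2 d=1 new=(4,0) → add node 6 parent=2 cost=5
25. q=(13,31) nearest=1 d=25 new=(5,10) → blocked by [2,6]×[4,10], reject
26. q=(0,5) nearest=1 d=1 new=(0,5) → add node 7 parent=1 cost=5
27. q=(5,21) nearest=1 d=15 new=(5,10) → blocked by [2,6]×[4,10], reject
28. q=(17,11) nearest=3 d=8 new=(13,8) → blocked by [12,16]×[3,8], reject
29. q=(4,19) nearest=1 d=13 new=(4,10) → blocked by [2,6]×[4,10], reject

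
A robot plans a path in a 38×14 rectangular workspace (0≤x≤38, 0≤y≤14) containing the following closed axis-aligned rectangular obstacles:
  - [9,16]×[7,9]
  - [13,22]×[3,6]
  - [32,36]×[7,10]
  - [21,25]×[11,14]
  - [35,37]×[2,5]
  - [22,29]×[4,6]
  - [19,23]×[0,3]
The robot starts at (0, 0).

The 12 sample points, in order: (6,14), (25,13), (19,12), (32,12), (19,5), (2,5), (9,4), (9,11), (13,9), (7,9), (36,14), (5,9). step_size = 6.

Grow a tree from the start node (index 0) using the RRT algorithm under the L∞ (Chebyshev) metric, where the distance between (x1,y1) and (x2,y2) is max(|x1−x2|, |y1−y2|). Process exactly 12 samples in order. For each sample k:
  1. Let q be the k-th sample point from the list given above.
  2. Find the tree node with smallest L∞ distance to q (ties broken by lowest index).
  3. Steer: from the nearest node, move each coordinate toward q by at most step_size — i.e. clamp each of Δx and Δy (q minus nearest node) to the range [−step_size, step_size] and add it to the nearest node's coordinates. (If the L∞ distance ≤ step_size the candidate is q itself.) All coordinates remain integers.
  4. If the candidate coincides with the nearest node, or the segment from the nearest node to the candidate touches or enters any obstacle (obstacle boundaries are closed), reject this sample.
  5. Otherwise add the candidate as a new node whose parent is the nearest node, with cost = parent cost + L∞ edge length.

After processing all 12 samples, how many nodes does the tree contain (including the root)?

Node count: 8

1. q=(6,14) nearest=0 d=14 new=(6,6) → add node 1 parent=0 cost=6
2. q=(25,13) nearest=1 d=19 new=(12,12) → blocked by [9,16]×[7,9], reject
3. q=(19,12) nearest=1 d=13 new=(12,12) → blocked by [9,16]×[7,9], reject
4. q=(32,12) nearest=1 d=26 new=(12,12) → blocked by [9,16]×[7,9], reject
5. q=(19,5) nearest=1 d=13 new=(12,5) → add node 2 parent=1 cost=12
6. q=(2,5) nearest=1 d=4 new=(2,5) → add node 3 parent=1 cost=10
7. q=(9,4) nearest=1 d=3 new=(9,4) → add node 4 parent=1 cost=9
8. q=(9,11) nearest=1 d=5 new=(9,11) → add node 5 parent=1 cost=11
9. q=(13,9) nearest=2 d=4 new=(13,9) → blocked by [9,16]×[7,9], reject
10. q=(7,9) nearest=5 d=2 new=(7,9) → add node 6 parent=5 cost=13
11. q=(36,14) nearest=2 d=24 new=(18,11) → blocked by [9,16]×[7,9], reject
12. q=(5,9) nearest=6 d=2 new=(5,9) → add node 7 parent=6 cost=15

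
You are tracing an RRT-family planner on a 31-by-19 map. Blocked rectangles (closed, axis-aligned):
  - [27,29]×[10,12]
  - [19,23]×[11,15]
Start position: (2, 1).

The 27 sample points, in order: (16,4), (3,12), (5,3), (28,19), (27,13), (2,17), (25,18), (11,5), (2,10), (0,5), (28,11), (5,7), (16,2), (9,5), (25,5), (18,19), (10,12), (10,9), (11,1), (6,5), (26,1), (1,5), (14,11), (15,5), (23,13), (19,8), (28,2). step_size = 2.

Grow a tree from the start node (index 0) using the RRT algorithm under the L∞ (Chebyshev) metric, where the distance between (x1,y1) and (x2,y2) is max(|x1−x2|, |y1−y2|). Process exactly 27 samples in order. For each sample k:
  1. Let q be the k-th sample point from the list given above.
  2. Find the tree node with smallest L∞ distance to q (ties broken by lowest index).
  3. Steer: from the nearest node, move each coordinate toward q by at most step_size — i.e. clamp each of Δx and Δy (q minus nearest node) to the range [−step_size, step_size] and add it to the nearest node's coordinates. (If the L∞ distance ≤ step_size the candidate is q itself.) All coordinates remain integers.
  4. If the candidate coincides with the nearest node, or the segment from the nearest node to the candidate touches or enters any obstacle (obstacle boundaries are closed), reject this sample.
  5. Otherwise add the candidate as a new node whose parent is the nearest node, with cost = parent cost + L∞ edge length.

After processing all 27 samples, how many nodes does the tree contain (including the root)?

Node count: 28

1. q=(16,4) nearest=0 d=14 new=(4,3) → add node 1 parent=0 cost=2
2. q=(3,12) nearest=1 d=9 new=(3,5) → add node 2 parent=1 cost=4
3. q=(5,3) nearest=1 d=1 new=(5,3) → add node 3 parent=1 cost=3
4. q=(28,19) nearest=3 d=23 new=(7,5) → add node 4 parent=3 cost=5
5. q=(27,13) nearest=4 d=20 new=(9,7) → add node 5 parent=4 cost=7
6. q=(2,17) nearest=5 d=10 new=(7,9) → add node 6 parent=5 cost=9
7. q=(25,18) nearest=5 d=16 new=(11,9) → add node 7 parent=5 cost=9
8. q=(11,5) nearest=5 d=2 new=(11,5) → add node 8 parent=5 cost=9
9. q=(2,10) nearest=2 d=5 new=(2,7) → add node 9 parent=2 cost=6
10. q=(0,5) nearest=9 d=2 new=(0,5) → add node 10 parent=9 cost=8
11. q=(28,11) nearest=7 d=17 new=(13,11) → add node 11 parent=7 cost=11
12. q=(5,7) nearest=2 d=2 new=(5,7) → add node 12 parent=2 cost=6
13. q=(16,2) nearest=8 d=5 new=(13,3) → add node 13 parent=8 cost=11
14. q=(9,5) nearest=4 d=2 new=(9,5) → add node 14 parent=4 cost=7
15. q=(25,5) nearest=11 d=12 new=(15,9) → add node 15 parent=11 cost=13
16. q=(18,19) nearest=11 d=8 new=(15,13) → add node 16 parent=11 cost=13
17. q=(10,12) nearest=6 d=3 new=(9,11) → add node 17 parent=6 cost=11
18. q=(10,9) nearest=7 d=1 new=(10,9) → add node 18 parent=7 cost=10
19. q=(11,1) nearest=13 d=2 new=(11,1) → add node 19 parent=13 cost=13
20. q=(6,5) nearest=4 d=1 new=(6,5) → add node 20 parent=4 cost=6
21. q=(26,1) nearest=15 d=11 new=(17,7) → add node 21 parent=15 cost=15
22. q=(1,5) nearest=10 d=1 new=(1,5) → add node 22 parent=10 cost=9
23. q=(14,11) nearest=11 d=1 new=(14,11) → add node 23 parent=11 cost=12
24. q=(15,5) nearest=13 d=2 new=(15,5) → add node 24 parent=13 cost=13
25. q=(23,13) nearest=21 d=6 new=(19,9) → add node 25 parent=21 cost=17
26. q=(19,8) nearest=25 d=1 new=(19,8) → add node 26 parent=25 cost=18
27. q=(28,2) nearest=25 d=9 new=(21,7) → add node 27 parent=25 cost=19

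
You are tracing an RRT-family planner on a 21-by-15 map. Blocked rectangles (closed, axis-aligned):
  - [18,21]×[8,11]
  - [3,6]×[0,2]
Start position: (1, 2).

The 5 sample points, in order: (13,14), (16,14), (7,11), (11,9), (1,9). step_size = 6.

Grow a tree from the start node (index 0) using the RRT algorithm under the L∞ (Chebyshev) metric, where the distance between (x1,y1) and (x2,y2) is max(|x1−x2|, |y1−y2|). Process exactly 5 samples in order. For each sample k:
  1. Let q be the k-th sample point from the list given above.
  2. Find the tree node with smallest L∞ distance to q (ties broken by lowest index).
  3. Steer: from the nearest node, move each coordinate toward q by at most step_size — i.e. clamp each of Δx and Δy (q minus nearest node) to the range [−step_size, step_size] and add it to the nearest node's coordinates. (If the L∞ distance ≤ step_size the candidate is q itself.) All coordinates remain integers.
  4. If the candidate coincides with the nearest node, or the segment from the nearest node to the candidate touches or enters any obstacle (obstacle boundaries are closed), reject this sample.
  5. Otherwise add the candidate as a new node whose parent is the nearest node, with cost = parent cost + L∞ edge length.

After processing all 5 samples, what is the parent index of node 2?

Parent of node 2: 1

1. q=(13,14) nearest=0 d=12 new=(7,8) → add node 1 parent=0 cost=6
2. q=(16,14) nearest=1 d=9 new=(13,14) → add node 2 parent=1 cost=12
3. q=(7,11) nearest=1 d=3 new=(7,11) → add node 3 parent=1 cost=9
4. q=(11,9) nearest=1 d=4 new=(11,9) → add node 4 parent=1 cost=10
5. q=(1,9) nearest=1 d=6 new=(1,9) → add node 5 parent=1 cost=12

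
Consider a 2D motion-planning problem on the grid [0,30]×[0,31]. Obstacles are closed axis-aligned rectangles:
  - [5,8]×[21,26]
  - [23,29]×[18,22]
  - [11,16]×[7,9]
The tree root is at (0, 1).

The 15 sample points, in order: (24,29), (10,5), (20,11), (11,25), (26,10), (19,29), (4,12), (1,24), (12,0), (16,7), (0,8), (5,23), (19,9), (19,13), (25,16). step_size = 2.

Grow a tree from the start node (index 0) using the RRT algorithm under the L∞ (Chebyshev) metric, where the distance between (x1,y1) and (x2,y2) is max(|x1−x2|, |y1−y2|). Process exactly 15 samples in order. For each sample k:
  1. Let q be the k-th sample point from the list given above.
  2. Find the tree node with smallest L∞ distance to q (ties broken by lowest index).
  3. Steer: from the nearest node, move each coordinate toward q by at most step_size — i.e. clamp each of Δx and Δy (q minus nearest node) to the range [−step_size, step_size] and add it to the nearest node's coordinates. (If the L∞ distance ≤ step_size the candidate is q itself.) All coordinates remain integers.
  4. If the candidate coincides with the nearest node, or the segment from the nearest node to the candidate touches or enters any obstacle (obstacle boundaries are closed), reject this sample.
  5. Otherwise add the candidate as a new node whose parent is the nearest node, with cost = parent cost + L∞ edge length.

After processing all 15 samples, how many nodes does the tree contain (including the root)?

Node count: 15

1. q=(24,29) nearest=0 d=28 new=(2,3) → add node 1 parent=0 cost=2
2. q=(10,5) nearest=1 d=8 new=(4,5) → add node 2 parent=1 cost=4
3. q=(20,11) nearest=2 d=16 new=(6,7) → add node 3 parent=2 cost=6
4. q=(11,25) nearest=3 d=18 new=(8,9) → add node 4 parent=3 cost=8
5. q=(26,10) nearest=4 d=18 new=(10,10) → add node 5 parent=4 cost=10
6. q=(19,29) nearest=5 d=19 new=(12,12) → add node 6 parent=5 cost=12
7. q=(4,12) nearest=4 d=4 new=(6,11) → add node 7 parent=4 cost=10
8. q=(1,24) nearest=6 d=12 new=(10,14) → add node 8 parent=6 cost=14
9. q=(12,0) nearest=3 d=7 new=(8,5) → add node 9 parent=3 cost=8
10. q=(16,7) nearest=6 d=5 new=(14,10) → add node 10 parent=6 cost=14
11. q=(0,8) nearest=2 d=4 new=(2,7) → add node 11 parent=2 cost=6
12. q=(5,23) nearest=8 d=9 new=(8,16) → add node 12 parent=8 cost=16
13. q=(19,9) nearest=10 d=5 new=(16,9) → blocked by [11,16]×[7,9], reject
14. q=(19,13) nearest=10 d=5 new=(16,12) → add node 13 parent=10 cost=16
15. q=(25,16) nearest=13 d=9 new=(18,14) → add node 14 parent=13 cost=18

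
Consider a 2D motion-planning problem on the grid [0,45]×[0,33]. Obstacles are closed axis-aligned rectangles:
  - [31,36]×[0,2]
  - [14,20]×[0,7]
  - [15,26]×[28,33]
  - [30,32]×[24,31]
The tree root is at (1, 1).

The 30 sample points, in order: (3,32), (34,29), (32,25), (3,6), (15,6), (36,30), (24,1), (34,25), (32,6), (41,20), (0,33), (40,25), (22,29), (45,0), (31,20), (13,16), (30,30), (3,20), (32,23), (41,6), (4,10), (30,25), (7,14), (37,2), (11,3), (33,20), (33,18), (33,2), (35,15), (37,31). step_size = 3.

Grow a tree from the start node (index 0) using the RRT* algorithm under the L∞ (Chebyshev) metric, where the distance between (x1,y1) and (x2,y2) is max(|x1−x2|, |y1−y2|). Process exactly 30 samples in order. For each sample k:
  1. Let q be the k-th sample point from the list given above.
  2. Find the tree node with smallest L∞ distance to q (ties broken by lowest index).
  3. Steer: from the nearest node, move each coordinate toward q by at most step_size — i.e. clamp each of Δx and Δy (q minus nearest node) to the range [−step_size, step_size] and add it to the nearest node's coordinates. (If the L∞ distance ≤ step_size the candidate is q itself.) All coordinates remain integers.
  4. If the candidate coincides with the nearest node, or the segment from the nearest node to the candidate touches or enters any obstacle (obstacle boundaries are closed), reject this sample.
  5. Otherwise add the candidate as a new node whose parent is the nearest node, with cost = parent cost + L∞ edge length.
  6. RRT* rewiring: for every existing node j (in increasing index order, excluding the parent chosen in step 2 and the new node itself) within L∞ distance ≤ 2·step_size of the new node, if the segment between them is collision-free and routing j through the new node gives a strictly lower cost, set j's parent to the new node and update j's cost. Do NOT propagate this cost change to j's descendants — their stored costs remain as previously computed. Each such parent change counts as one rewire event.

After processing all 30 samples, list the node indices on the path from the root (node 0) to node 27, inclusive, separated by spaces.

1. q=(3,32) nearest=0 d=31 new=(3,4) → add node 1 parent=0 cost=3
2. q=(34,29) nearest=1 d=31 new=(6,7) → add node 2 parent=1 cost=6
3. q=(32,25) nearest=2 d=26 new=(9,10) → add node 3 parent=2 cost=9
4. q=(3,6) nearest=1 d=2 new=(3,6) → add node 4 parent=1 cost=5
5. q=(15,6) nearest=3 d=6 new=(12,7) → add node 5 parent=3 cost=12
6. q=(36,30) nearest=5 d=24 new=(15,10) → add node 6 parent=5 cost=15
7. q=(24,1) nearest=6 d=9 new=(18,7) → blocked by [14,20]×[0,7], reject
8. q=(34,25) nearest=6 d=19 new=(18,13) → add node 7 parent=6 cost=18
9. q=(32,6) nearest=7 d=14 new=(21,10) → add node 8 parent=7 cost=21
10. q=(41,20) nearest=8 d=20 new=(24,13) → add node 9 parent=8 cost=24
11. q=(0,33) nearest=7 d=20 new=(15,16) → add node 10 parent=7 cost=21
12. q=(40,25) nearest=9 d=16 new=(27,16) → add node 11 parent=9 cost=27
13. q=(22,29) nearest=10 d=13 new=(18,19) → add node 12 parent=10 cost=24
14. q=(45,0) nearest=11 d=18 new=(30,13) → add node 13 parent=11 cost=30
15. q=(31,20) nearest=11 d=4 new=(30,19) → add node 14 parent=11 cost=30
16. q=(13,16) nearest=10 d=2 new=(13,16) → add node 15 parent=10 cost=23
17. q=(30,30) nearest=14 d=11 new=(30,22) → add node 16 parent=14 cost=33
18. q=(3,20) nearest=3 d=10 new=(6,13) → add node 17 parent=3 cost=12
19. q=(32,23) nearest=16 d=2 new=(32,23) → add node 18 parent=16 cost=35
20. q=(41,6) nearest=13 d=11 new=(33,10) → add node 19 parent=13 cost=33
21. q=(4,10) nearest=2 d=3 new=(4,10) → add node 20 parent=2 cost=9
22. q=(30,25) nearest=18 d=2 new=(30,25) → blocked by [30,32]×[24,31], reject
23. q=(7,14) nearest=17 d=1 new=(7,14) → add node 21 parent=17 cost=13; rewire 15→21 (19<23)
24. q=(37,2) nearest=19 d=8 new=(36,7) → add node 22 parent=19 cost=36
25. q=(11,3) nearest=5 d=4 new=(11,4) → add node 23 parent=5 cost=15
26. q=(33,20) nearest=14 d=3 new=(33,20) → add node 24 parent=14 cost=33
27. q=(33,18) nearest=24 d=2 new=(33,18) → add node 25 parent=24 cost=35
28. q=(33,2) nearest=22 d=5 new=(33,4) → add node 26 parent=22 cost=39
29. q=(35,15) nearest=25 d=3 new=(35,15) → add node 27 parent=25 cost=38
30. q=(37,31) nearest=18 d=8 new=(35,26) → add node 28 parent=18 cost=38

Path: 0 1 2 3 5 6 7 8 9 11 14 24 25 27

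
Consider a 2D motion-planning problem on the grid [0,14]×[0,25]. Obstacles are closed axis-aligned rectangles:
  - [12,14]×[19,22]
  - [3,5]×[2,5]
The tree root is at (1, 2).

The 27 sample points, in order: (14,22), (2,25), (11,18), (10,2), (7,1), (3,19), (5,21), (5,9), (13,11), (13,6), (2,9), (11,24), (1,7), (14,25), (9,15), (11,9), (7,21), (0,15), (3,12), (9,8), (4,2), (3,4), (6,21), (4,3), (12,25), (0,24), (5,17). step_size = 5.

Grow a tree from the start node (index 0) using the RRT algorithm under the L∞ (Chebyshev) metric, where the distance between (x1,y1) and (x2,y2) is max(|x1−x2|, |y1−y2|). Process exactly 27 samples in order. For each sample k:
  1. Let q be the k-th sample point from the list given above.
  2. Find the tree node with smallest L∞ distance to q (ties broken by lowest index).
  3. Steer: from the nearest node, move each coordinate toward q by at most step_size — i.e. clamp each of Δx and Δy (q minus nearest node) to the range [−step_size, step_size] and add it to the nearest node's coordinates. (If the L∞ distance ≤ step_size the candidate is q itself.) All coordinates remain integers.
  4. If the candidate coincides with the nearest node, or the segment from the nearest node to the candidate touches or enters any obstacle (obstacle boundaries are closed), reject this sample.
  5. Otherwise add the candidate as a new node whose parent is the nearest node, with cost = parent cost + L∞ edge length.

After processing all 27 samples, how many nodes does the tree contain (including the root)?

Node count: 23

1. q=(14,22) nearest=0 d=20 new=(6,7) → blocked by [3,5]×[2,5], reject
2. q=(2,25) nearest=0 d=23 new=(2,7) → add node 1 parent=0 cost=5
3. q=(11,18) nearest=1 d=11 new=(7,12) → add node 2 parent=1 cost=10
4. q=(10,2) nearest=1 d=8 new=(7,2) → blocked by [3,5]×[2,5], reject
5. q=(7,1) nearest=0 d=6 new=(6,1) → add node 3 parent=0 cost=5
6. q=(3,19) nearest=2 d=7 new=(3,17) → add node 4 parent=2 cost=15
7. q=(5,21) nearest=4 d=4 new=(5,21) → add node 5 parent=4 cost=19
8. q=(5,9) nearest=1 d=3 new=(5,9) → add node 6 parent=1 cost=8
9. q=(13,11) nearest=2 d=6 new=(12,11) → add node 7 parent=2 cost=15
10. q=(13,6) nearest=7 d=5 new=(13,6) → add node 8 parent=7 cost=20
11. q=(2,9) nearest=1 d=2 new=(2,9) → add node 9 parent=1 cost=7
12. q=(11,24) nearest=5 d=6 new=(10,24) → add node 10 parent=5 cost=24
13. q=(1,7) nearest=1 d=1 new=(1,7) → add node 11 parent=1 cost=6
14. q=(14,25) nearest=10 d=4 new=(14,25) → add node 12 parent=10 cost=28
15. q=(9,15) nearest=2 d=3 new=(9,15) → add node 13 parent=2 cost=13
16. q=(11,9) nearest=7 d=2 new=(11,9) → add node 14 parent=7 cost=17
17. q=(7,21) nearest=5 d=2 new=(7,21) → add node 15 parent=5 cost=21
18. q=(0,15) nearest=4 d=3 new=(0,15) → add node 16 parent=4 cost=18
19. q=(3,12) nearest=6 d=3 new=(3,12) → add node 17 parent=6 cost=11
20. q=(9,8) nearest=14 d=2 new=(9,8) → add node 18 parent=14 cost=19
21. q=(4,2) nearest=3 d=2 new=(4,2) → blocked by [3,5]×[2,5], reject
22. q=(3,4) nearest=0 d=2 new=(3,4) → blocked by [3,5]×[2,5], reject
23. q=(6,21) nearest=5 d=1 new=(6,21) → add node 19 parent=5 cost=20
24. q=(4,3) nearest=3 d=2 new=(4,3) → blocked by [3,5]×[2,5], reject
25. q=(12,25) nearest=10 d=2 new=(12,25) → add node 20 parent=10 cost=26
26. q=(0,24) nearest=5 d=5 new=(0,24) → add node 21 parent=5 cost=24
27. q=(5,17) nearest=4 d=2 new=(5,17) → add node 22 parent=4 cost=17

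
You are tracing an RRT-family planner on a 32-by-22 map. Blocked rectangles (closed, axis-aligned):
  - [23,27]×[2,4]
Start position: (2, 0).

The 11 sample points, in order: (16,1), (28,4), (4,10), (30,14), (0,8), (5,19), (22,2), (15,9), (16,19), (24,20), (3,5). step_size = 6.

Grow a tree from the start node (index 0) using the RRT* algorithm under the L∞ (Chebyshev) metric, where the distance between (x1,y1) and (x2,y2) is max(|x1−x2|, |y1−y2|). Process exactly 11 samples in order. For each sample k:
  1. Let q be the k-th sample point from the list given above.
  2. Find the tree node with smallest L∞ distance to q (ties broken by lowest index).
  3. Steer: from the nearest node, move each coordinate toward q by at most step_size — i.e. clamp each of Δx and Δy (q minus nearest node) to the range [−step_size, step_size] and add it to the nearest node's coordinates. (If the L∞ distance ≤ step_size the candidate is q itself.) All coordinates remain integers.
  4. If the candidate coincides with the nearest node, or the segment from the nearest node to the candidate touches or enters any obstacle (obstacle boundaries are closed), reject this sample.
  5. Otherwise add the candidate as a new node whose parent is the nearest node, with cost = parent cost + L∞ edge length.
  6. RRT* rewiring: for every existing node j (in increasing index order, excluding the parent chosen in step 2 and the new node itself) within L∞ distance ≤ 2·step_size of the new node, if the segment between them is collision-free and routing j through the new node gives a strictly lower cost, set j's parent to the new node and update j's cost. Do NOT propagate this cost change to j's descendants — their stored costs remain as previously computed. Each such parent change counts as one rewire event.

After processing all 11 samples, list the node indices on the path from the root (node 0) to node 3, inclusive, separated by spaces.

Path: 0 1 3

1. q=(16,1) nearest=0 d=14 new=(8,1) → add node 1 parent=0 cost=6
2. q=(28,4) nearest=1 d=20 new=(14,4) → add node 2 parent=1 cost=12
3. q=(4,10) nearest=1 d=9 new=(4,7) → add node 3 parent=1 cost=12
4. q=(30,14) nearest=2 d=16 new=(20,10) → add node 4 parent=2 cost=18
5. q=(0,8) nearest=3 d=4 new=(0,8) → add node 5 parent=3 cost=16
6. q=(5,19) nearest=5 d=11 new=(5,14) → add node 6 parent=5 cost=22
7. q=(22,2) nearest=2 d=8 new=(20,2) → add node 7 parent=2 cost=18
8. q=(15,9) nearest=2 d=5 new=(15,9) → add node 8 parent=2 cost=17
9. q=(16,19) nearest=4 d=9 new=(16,16) → add node 9 parent=4 cost=24
10. q=(24,20) nearest=9 d=8 new=(22,20) → add node 10 parent=9 cost=30
11. q=(3,5) nearest=3 d=2 new=(3,5) → add node 11 parent=3 cost=14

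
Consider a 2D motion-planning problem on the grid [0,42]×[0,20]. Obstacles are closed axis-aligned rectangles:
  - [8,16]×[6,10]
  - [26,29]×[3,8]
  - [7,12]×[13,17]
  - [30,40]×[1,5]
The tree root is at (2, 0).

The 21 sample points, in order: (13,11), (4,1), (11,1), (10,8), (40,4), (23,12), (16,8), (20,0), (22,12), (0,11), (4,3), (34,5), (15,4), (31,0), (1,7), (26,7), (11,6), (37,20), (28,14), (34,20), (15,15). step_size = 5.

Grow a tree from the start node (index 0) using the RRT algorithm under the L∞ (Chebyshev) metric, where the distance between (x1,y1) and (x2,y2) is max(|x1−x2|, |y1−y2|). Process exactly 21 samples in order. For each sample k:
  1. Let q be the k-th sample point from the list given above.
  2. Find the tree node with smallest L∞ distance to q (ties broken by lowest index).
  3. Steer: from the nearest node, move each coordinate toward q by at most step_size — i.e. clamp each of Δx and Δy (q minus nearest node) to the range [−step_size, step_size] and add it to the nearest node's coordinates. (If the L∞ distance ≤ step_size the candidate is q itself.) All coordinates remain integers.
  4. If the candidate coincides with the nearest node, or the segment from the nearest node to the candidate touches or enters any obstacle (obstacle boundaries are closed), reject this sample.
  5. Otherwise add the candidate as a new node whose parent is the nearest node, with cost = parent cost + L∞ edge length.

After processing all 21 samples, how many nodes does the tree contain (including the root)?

1. q=(13,11) nearest=0 d=11 new=(7,5) → add node 1 parent=0 cost=5
2. q=(4,1) nearest=0 d=2 new=(4,1) → add node 2 parent=0 cost=2
3. q=(11,1) nearest=1 d=4 new=(11,1) → add node 3 parent=1 cost=9
4. q=(10,8) nearest=1 d=3 new=(10,8) → blocked by [8,16]×[6,10], reject
5. q=(40,4) nearest=3 d=29 new=(16,4) → add node 4 parent=3 cost=14
6. q=(23,12) nearest=4 d=8 new=(21,9) → add node 5 parent=4 cost=19
7. q=(16,8) nearest=4 d=4 new=(16,8) → blocked by [8,16]×[6,10], reject
8. q=(20,0) nearest=4 d=4 new=(20,0) → add node 6 parent=4 cost=18
9. q=(22,12) nearest=5 d=3 new=(22,12) → add node 7 parent=5 cost=22
10. q=(0,11) nearest=1 d=7 new=(2,10) → add node 8 parent=1 cost=10
11. q=(4,3) nearest=2 d=2 new=(4,3) → add node 9 parent=2 cost=4
12. q=(34,5) nearest=7 d=12 new=(27,7) → blocked by [26,29]×[3,8], reject
13. q=(15,4) nearest=4 d=1 new=(15,4) → add node 10 parent=4 cost=15
14. q=(31,0) nearest=5 d=10 new=(26,4) → blocked by [26,29]×[3,8], reject
15. q=(1,7) nearest=8 d=3 new=(1,7) → add node 11 parent=8 cost=13
16. q=(26,7) nearest=5 d=5 new=(26,7) → blocked by [26,29]×[3,8], reject
17. q=(11,6) nearest=1 d=4 new=(11,6) → blocked by [8,16]×[6,10], reject
18. q=(37,20) nearest=7 d=15 new=(27,17) → add node 12 parent=7 cost=27
19. q=(28,14) nearest=12 d=3 new=(28,14) → add node 13 parent=12 cost=30
20. q=(34,20) nearest=13 d=6 new=(33,19) → add node 14 parent=13 cost=35
21. q=(15,15) nearest=5 d=6 new=(16,14) → add node 15 parent=5 cost=24

Node count: 16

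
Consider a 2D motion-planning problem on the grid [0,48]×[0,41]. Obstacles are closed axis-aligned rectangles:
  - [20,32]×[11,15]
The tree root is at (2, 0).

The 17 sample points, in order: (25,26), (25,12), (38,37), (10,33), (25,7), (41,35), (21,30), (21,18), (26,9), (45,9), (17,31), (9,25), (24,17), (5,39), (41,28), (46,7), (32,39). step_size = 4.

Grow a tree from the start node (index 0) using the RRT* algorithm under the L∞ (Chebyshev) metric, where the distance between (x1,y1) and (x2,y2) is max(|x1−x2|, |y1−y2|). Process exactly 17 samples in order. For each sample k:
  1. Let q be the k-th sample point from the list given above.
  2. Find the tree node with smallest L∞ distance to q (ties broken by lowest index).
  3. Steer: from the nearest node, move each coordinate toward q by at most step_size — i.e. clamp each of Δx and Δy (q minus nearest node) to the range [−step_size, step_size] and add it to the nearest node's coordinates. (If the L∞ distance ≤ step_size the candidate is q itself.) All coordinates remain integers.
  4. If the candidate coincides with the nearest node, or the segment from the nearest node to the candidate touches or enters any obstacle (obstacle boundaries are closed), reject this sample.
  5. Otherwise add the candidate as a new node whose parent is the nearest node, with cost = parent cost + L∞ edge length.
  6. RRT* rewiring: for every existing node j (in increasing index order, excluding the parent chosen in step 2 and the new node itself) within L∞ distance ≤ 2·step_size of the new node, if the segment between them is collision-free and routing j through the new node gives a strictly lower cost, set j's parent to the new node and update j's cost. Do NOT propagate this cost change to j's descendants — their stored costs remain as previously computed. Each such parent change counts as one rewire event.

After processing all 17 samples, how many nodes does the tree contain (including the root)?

1. q=(25,26) nearest=0 d=26 new=(6,4) → add node 1 parent=0 cost=4
2. q=(25,12) nearest=1 d=19 new=(10,8) → add node 2 parent=1 cost=8
3. q=(38,37) nearest=2 d=29 new=(14,12) → add node 3 parent=2 cost=12
4. q=(10,33) nearest=3 d=21 new=(10,16) → add node 4 parent=3 cost=16
5. q=(25,7) nearest=3 d=11 new=(18,8) → add node 5 parent=3 cost=16
6. q=(41,35) nearest=3 d=27 new=(18,16) → add node 6 parent=3 cost=16
7. q=(21,30) nearest=4 d=14 new=(14,20) → add node 7 parent=4 cost=20
8. q=(21,18) nearest=6 d=3 new=(21,18) → add node 8 parent=6 cost=19
9. q=(26,9) nearest=5 d=8 new=(22,9) → add node 9 parent=5 cost=20
10. q=(45,9) nearest=9 d=23 new=(26,9) → add node 10 parent=9 cost=24
11. q=(17,31) nearest=7 d=11 new=(17,24) → add node 11 parent=7 cost=24
12. q=(9,25) nearest=7 d=5 new=(10,24) → add node 12 parent=7 cost=24
13. q=(24,17) nearest=8 d=3 new=(24,17) → add node 13 parent=8 cost=22
14. q=(5,39) nearest=11 d=15 new=(13,28) → add node 14 parent=11 cost=28
15. q=(41,28) nearest=13 d=17 new=(28,21) → add node 15 parent=13 cost=26
16. q=(46,7) nearest=15 d=18 new=(32,17) → add node 16 parent=15 cost=30
17. q=(32,39) nearest=11 d=15 new=(21,28) → add node 17 parent=11 cost=28

Node count: 18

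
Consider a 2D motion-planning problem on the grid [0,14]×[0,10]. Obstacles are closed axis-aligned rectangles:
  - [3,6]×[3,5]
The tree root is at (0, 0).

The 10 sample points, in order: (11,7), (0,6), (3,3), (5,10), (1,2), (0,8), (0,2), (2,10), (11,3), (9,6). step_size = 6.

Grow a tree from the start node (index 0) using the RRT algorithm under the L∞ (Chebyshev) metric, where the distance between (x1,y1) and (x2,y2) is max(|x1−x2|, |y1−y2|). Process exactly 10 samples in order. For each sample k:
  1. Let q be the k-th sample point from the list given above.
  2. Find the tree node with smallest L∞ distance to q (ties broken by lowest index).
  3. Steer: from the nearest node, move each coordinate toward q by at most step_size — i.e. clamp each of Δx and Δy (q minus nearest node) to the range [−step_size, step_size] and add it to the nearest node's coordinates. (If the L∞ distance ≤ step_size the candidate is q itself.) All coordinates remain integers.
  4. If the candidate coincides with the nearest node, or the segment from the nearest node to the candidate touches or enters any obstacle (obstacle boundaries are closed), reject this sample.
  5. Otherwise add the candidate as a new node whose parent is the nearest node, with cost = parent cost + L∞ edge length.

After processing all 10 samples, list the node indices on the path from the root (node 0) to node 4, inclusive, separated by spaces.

1. q=(11,7) nearest=0 d=11 new=(6,6) → blocked by [3,6]×[3,5], reject
2. q=(0,6) nearest=0 d=6 new=(0,6) → add node 1 parent=0 cost=6
3. q=(3,3) nearest=0 d=3 new=(3,3) → blocked by [3,6]×[3,5], reject
4. q=(5,10) nearest=1 d=5 new=(5,10) → add node 2 parent=1 cost=11
5. q=(1,2) nearest=0 d=2 new=(1,2) → add node 3 parent=0 cost=2
6. q=(0,8) nearest=1 d=2 new=(0,8) → add node 4 parent=1 cost=8
7. q=(0,2) nearest=3 d=1 new=(0,2) → add node 5 parent=3 cost=3
8. q=(2,10) nearest=4 d=2 new=(2,10) → add node 6 parent=4 cost=10
9. q=(11,3) nearest=2 d=7 new=(11,4) → add node 7 parent=2 cost=17
10. q=(9,6) nearest=7 d=2 new=(9,6) → add node 8 parent=7 cost=19

Path: 0 1 4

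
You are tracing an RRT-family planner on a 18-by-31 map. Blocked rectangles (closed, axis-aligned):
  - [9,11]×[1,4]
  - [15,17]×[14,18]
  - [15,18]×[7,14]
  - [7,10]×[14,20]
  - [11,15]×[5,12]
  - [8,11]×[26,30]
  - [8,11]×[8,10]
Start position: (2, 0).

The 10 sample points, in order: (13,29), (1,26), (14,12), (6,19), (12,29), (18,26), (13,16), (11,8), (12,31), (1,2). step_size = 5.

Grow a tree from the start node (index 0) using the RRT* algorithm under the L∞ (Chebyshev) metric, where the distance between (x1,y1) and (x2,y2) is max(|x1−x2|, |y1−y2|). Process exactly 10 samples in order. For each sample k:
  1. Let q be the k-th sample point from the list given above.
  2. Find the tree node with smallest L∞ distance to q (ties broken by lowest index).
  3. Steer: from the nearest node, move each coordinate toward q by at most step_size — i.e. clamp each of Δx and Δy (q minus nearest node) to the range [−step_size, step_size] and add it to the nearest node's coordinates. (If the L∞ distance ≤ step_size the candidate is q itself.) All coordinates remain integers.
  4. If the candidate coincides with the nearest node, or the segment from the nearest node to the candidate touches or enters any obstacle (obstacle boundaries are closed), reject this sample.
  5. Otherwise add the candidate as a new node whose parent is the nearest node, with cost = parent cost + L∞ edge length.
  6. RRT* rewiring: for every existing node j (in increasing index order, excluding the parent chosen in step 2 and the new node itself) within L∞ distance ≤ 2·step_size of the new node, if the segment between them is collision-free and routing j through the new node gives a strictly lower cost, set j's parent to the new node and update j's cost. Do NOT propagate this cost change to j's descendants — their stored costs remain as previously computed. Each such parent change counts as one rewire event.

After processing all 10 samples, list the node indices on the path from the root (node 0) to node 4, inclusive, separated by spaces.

Path: 0 4

1. q=(13,29) nearest=0 d=29 new=(7,5) → add node 1 parent=0 cost=5
2. q=(1,26) nearest=1 d=21 new=(2,10) → add node 2 parent=1 cost=10
3. q=(14,12) nearest=1 d=7 new=(12,10) → blocked by [11,15]×[5,12], reject
4. q=(6,19) nearest=2 d=9 new=(6,15) → add node 3 parent=2 cost=15
5. q=(12,29) nearest=3 d=14 new=(11,20) → blocked by [7,10]×[14,20], reject
6. q=(18,26) nearest=3 d=12 new=(11,20) → blocked by [7,10]×[14,20], reject
7. q=(13,16) nearest=3 d=7 new=(11,16) → blocked by [7,10]×[14,20], reject
8. q=(11,8) nearest=1 d=4 new=(11,8) → blocked by [11,15]×[5,12], reject
9. q=(12,31) nearest=3 d=16 new=(11,20) → blocked by [7,10]×[14,20], reject
10. q=(1,2) nearest=0 d=2 new=(1,2) → add node 4 parent=0 cost=2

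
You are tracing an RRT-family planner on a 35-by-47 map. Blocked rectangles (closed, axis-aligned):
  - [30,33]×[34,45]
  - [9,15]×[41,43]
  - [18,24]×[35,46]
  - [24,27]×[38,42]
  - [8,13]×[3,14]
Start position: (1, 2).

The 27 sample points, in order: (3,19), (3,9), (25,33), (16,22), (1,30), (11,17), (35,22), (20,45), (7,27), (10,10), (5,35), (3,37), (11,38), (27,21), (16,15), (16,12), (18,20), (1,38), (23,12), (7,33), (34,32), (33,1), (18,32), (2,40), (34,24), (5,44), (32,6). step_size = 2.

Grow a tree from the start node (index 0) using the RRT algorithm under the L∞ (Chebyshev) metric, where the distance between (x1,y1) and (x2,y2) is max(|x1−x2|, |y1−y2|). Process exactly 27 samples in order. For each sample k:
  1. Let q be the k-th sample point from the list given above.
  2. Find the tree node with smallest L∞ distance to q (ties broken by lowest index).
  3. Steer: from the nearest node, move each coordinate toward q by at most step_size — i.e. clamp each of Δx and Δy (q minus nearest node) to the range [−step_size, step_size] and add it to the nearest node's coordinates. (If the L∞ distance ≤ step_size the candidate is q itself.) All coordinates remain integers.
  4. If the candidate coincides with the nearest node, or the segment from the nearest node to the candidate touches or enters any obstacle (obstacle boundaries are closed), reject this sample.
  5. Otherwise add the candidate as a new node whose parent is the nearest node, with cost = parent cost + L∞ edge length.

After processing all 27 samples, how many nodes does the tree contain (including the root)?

1. q=(3,19) nearest=0 d=17 new=(3,4) → add node 1 parent=0 cost=2
2. q=(3,9) nearest=1 d=5 new=(3,6) → add node 2 parent=1 cost=4
3. q=(25,33) nearest=2 d=27 new=(5,8) → add node 3 parent=2 cost=6
4. q=(16,22) nearest=3 d=14 new=(7,10) → add node 4 parent=3 cost=8
5. q=(1,30) nearest=4 d=20 new=(5,12) → add node 5 parent=4 cost=10
6. q=(11,17) nearest=5 d=6 new=(7,14) → add node 6 parent=5 cost=12
7. q=(35,22) nearest=4 d=28 new=(9,12) → blocked by [8,13]×[3,14], reject
8. q=(20,45) nearest=6 d=31 new=(9,16) → add node 7 parent=6 cost=14
9. q=(7,27) nearest=7 d=11 new=(7,18) → add node 8 parent=7 cost=16
10. q=(10,10) nearest=4 d=3 new=(9,10) → blocked by [8,13]×[3,14], reject
11. q=(5,35) nearest=8 d=17 new=(5,20) → add node 9 parent=8 cost=18
12. q=(3,37) nearest=9 d=17 new=(3,22) → add node 10 parent=9 cost=20
13. q=(11,38) nearest=10 d=16 new=(5,24) → add node 11 parent=10 cost=22
14. q=(27,21) nearest=7 d=18 new=(11,18) → add node 12 parent=7 cost=16
15. q=(16,15) nearest=12 d=5 new=(13,16) → add node 13 parent=12 cost=18
16. q=(16,12) nearest=13 d=4 new=(15,14) → add node 14 parent=13 cost=20
17. q=(18,20) nearest=13 d=5 new=(15,18) → add node 15 parent=13 cost=20
18. q=(1,38) nearest=11 d=14 new=(3,26) → add node 16 parent=11 cost=24
19. q=(23,12) nearest=14 d=8 new=(17,12) → add node 17 parent=14 cost=22
20. q=(7,33) nearest=16 d=7 new=(5,28) → add node 18 parent=16 cost=26
21. q=(34,32) nearest=14 d=19 new=(17,16) → add node 19 parent=14 cost=22
22. q=(33,1) nearest=17 d=16 new=(19,10) → add node 20 parent=17 cost=24
23. q=(18,32) nearest=9 d=13 new=(7,22) → add node 21 parent=9 cost=20
24. q=(2,40) nearest=18 d=12 new=(3,30) → add node 22 parent=18 cost=28
25. q=(34,24) nearest=20 d=15 new=(21,12) → add node 23 parent=20 cost=26
26. q=(5,44) nearest=22 d=14 new=(5,32) → add node 24 parent=22 cost=30
27. q=(32,6) nearest=23 d=11 new=(23,10) → add node 25 parent=23 cost=28

Node count: 26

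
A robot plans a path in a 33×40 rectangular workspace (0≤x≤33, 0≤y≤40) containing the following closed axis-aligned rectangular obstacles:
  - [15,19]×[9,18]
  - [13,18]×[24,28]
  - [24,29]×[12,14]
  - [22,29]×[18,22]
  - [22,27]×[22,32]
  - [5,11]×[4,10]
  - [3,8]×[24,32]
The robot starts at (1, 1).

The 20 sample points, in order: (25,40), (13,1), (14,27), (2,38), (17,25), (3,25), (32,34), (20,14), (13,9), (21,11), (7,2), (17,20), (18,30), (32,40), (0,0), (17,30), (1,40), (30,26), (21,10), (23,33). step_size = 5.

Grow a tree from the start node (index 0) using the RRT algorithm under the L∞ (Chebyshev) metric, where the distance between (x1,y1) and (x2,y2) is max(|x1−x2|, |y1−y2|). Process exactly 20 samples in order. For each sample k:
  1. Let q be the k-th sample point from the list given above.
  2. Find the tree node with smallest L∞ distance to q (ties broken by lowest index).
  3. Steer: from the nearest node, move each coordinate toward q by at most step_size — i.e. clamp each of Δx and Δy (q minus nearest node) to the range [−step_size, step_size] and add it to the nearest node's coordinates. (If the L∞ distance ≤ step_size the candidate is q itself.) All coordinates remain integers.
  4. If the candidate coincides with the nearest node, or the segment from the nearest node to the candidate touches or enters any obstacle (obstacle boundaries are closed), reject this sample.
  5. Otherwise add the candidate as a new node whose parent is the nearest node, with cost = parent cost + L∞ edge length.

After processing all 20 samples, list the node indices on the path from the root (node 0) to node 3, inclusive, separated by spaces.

1. q=(25,40) nearest=0 d=39 new=(6,6) → blocked by [5,11]×[4,10], reject
2. q=(13,1) nearest=0 d=12 new=(6,1) → add node 1 parent=0 cost=5
3. q=(14,27) nearest=0 d=26 new=(6,6) → blocked by [5,11]×[4,10], reject
4. q=(2,38) nearest=0 d=37 new=(2,6) → add node 2 parent=0 cost=5
5. q=(17,25) nearest=2 d=19 new=(7,11) → blocked by [5,11]×[4,10], reject
6. q=(3,25) nearest=2 d=19 new=(3,11) → add node 3 parent=2 cost=10
7. q=(32,34) nearest=3 d=29 new=(8,16) → add node 4 parent=3 cost=15
8. q=(20,14) nearest=4 d=12 new=(13,14) → add node 5 parent=4 cost=20
9. q=(13,9) nearest=5 d=5 new=(13,9) → add node 6 parent=5 cost=25
10. q=(21,11) nearest=5 d=8 new=(18,11) → blocked by [15,19]×[9,18], reject
11. q=(7,2) nearest=1 d=1 new=(7,2) → add node 7 parent=1 cost=6
12. q=(17,20) nearest=5 d=6 new=(17,19) → blocked by [15,19]×[9,18], reject
13. q=(18,30) nearest=4 d=14 new=(13,21) → add node 8 parent=4 cost=20
14. q=(32,40) nearest=8 d=19 new=(18,26) → blocked by [13,18]×[24,28], reject
15. q=(0,0) nearest=0 d=1 new=(0,0) → add node 9 parent=0 cost=1
16. q=(17,30) nearest=8 d=9 new=(17,26) → blocked by [13,18]×[24,28], reject
17. q=(1,40) nearest=8 d=19 new=(8,26) → blocked by [3,8]×[24,32], reject
18. q=(30,26) nearest=5 d=17 new=(18,19) → blocked by [15,19]×[9,18], reject
19. q=(21,10) nearest=5 d=8 new=(18,10) → blocked by [15,19]×[9,18], reject
20. q=(23,33) nearest=8 d=12 new=(18,26) → blocked by [13,18]×[24,28], reject

Path: 0 2 3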